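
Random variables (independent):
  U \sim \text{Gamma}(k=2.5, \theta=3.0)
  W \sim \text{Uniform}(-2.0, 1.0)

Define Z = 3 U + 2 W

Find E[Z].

E[Z] = 3*E[U] + 2*E[W]
E[U] = 7.5
E[W] = -0.5
E[Z] = 3*7.5 + 2*(-0.5) = 21.5

21.5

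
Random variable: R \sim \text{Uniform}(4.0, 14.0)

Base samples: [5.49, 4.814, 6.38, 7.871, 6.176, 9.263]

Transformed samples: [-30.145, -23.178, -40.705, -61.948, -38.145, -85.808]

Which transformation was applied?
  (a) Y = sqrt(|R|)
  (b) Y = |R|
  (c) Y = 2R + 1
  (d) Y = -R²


Checking option (d) Y = -R²:
  R = 5.49 -> Y = -30.145 ✓
  R = 4.814 -> Y = -23.178 ✓
  R = 6.38 -> Y = -40.705 ✓
All samples match this transformation.

(d) -R²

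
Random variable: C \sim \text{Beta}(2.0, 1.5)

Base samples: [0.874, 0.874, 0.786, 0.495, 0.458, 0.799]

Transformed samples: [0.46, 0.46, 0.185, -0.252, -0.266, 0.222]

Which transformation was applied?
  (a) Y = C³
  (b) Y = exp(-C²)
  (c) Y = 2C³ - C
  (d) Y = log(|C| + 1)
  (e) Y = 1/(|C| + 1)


Checking option (c) Y = 2C³ - C:
  C = 0.874 -> Y = 0.46 ✓
  C = 0.874 -> Y = 0.46 ✓
  C = 0.786 -> Y = 0.185 ✓
All samples match this transformation.

(c) 2C³ - C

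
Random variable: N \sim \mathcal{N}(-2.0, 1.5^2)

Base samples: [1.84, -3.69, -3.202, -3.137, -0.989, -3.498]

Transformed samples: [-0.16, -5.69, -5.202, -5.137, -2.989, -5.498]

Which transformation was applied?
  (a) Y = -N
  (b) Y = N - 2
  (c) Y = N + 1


Checking option (b) Y = N - 2:
  N = 1.84 -> Y = -0.16 ✓
  N = -3.69 -> Y = -5.69 ✓
  N = -3.202 -> Y = -5.202 ✓
All samples match this transformation.

(b) N - 2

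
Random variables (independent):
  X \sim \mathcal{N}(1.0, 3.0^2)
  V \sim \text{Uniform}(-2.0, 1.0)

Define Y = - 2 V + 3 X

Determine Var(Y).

For independent RVs: Var(aX + bY) = a²Var(X) + b²Var(Y)
Var(X) = 9
Var(V) = 0.75
Var(Y) = 3²*9 + (-2)²*0.75
= 9*9 + 4*0.75 = 84

84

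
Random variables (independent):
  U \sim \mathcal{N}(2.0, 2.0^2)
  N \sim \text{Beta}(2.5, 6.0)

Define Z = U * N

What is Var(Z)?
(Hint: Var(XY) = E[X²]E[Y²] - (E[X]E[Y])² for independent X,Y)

Var(XY) = E[X²]E[Y²] - (E[X]E[Y])²
E[U] = 2, Var(U) = 4
E[N] = 0.29411765, Var(N) = 0.021853943
E[U²] = 4 + 2² = 8
E[N²] = 0.021853943 + 0.29411765² = 0.10835913
Var(Z) = 8*0.10835913 - (2*0.29411765)²
= 0.86687307 - 0.34602076 = 0.5208523

0.5208523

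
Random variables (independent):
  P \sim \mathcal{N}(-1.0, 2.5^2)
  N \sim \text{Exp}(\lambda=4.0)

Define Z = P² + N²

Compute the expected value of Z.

E[Z] = E[P²] + E[N²]
E[P²] = Var(P) + E[P]² = 6.25 + 1 = 7.25
E[N²] = Var(N) + E[N]² = 0.0625 + 0.0625 = 0.125
E[Z] = 7.25 + 0.125 = 7.375

7.375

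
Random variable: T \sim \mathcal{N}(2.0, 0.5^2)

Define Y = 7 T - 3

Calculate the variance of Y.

For Y = aT + b: Var(Y) = a² * Var(T)
Var(T) = 0.5^2 = 0.25
Var(Y) = 7² * 0.25 = 49 * 0.25 = 12.25

12.25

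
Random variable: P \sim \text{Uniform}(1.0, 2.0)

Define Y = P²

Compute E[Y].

E[P²] = Var(P) + (E[P])² = 0.083333333 + 2.25 = 2.3333333

2.3333333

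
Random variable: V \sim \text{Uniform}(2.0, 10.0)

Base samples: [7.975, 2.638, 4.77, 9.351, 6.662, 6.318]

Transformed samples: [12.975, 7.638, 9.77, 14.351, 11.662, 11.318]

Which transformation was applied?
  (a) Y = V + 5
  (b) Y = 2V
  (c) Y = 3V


Checking option (a) Y = V + 5:
  V = 7.975 -> Y = 12.975 ✓
  V = 2.638 -> Y = 7.638 ✓
  V = 4.77 -> Y = 9.77 ✓
All samples match this transformation.

(a) V + 5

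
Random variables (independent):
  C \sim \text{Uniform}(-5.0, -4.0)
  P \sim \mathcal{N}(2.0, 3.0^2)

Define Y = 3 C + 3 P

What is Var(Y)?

For independent RVs: Var(aX + bY) = a²Var(X) + b²Var(Y)
Var(C) = 0.083333333
Var(P) = 9
Var(Y) = 3²*0.083333333 + 3²*9
= 9*0.083333333 + 9*9 = 81.75

81.75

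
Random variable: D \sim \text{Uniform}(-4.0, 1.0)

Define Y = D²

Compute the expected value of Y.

Using E[X²] = Var(X) + (E[X])²:
E[D] = -1.5
Var(D) = (1 + 4)^2/12 = 2.0833333
E[D²] = 2.0833333 + (-1.5)² = 2.0833333 + 2.25 = 4.3333333

4.3333333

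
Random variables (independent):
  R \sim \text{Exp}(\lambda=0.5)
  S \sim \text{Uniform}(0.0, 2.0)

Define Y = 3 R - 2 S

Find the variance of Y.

For independent RVs: Var(aX + bY) = a²Var(X) + b²Var(Y)
Var(R) = 4
Var(S) = 0.33333333
Var(Y) = 3²*4 + (-2)²*0.33333333
= 9*4 + 4*0.33333333 = 37.333333

37.333333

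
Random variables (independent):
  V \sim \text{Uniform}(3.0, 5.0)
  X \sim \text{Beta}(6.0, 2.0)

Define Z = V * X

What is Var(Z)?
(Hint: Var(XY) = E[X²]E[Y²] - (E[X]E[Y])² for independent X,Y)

Var(XY) = E[X²]E[Y²] - (E[X]E[Y])²
E[V] = 4, Var(V) = 0.33333333
E[X] = 0.75, Var(X) = 0.020833333
E[V²] = 0.33333333 + 4² = 16.333333
E[X²] = 0.020833333 + 0.75² = 0.58333333
Var(Z) = 16.333333*0.58333333 - (4*0.75)²
= 9.5277778 - 9 = 0.52777778

0.52777778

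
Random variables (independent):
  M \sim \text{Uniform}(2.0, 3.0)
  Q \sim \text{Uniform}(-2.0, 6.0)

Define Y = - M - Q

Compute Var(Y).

For independent RVs: Var(aX + bY) = a²Var(X) + b²Var(Y)
Var(M) = 0.083333333
Var(Q) = 5.3333333
Var(Y) = (-1)²*0.083333333 + (-1)²*5.3333333
= 1*0.083333333 + 1*5.3333333 = 5.4166667

5.4166667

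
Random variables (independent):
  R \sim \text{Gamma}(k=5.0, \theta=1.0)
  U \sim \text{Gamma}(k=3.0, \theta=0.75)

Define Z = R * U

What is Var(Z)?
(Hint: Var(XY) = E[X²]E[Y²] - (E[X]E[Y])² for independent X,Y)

Var(XY) = E[X²]E[Y²] - (E[X]E[Y])²
E[R] = 5, Var(R) = 5
E[U] = 2.25, Var(U) = 1.6875
E[R²] = 5 + 5² = 30
E[U²] = 1.6875 + 2.25² = 6.75
Var(Z) = 30*6.75 - (5*2.25)²
= 202.5 - 126.5625 = 75.9375

75.9375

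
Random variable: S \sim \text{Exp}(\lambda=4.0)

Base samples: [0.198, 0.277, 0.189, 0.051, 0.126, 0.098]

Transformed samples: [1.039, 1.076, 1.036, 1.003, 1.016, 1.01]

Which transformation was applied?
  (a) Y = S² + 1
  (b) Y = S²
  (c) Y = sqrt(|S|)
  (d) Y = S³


Checking option (a) Y = S² + 1:
  S = 0.198 -> Y = 1.039 ✓
  S = 0.277 -> Y = 1.076 ✓
  S = 0.189 -> Y = 1.036 ✓
All samples match this transformation.

(a) S² + 1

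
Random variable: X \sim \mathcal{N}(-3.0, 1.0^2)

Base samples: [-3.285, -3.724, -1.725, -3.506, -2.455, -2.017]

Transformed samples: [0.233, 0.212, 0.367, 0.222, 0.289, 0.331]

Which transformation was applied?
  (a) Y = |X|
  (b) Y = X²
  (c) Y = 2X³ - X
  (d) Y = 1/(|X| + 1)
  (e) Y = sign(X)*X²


Checking option (d) Y = 1/(|X| + 1):
  X = -3.285 -> Y = 0.233 ✓
  X = -3.724 -> Y = 0.212 ✓
  X = -1.725 -> Y = 0.367 ✓
All samples match this transformation.

(d) 1/(|X| + 1)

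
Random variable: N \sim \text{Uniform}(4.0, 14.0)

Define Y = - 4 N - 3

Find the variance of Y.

For Y = aN + b: Var(Y) = a² * Var(N)
Var(N) = (14 - 4)^2/12 = 8.3333333
Var(Y) = (-4)² * 8.3333333 = 16 * 8.3333333 = 133.33333

133.33333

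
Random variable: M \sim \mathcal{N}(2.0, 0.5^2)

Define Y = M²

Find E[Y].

E[M²] = Var(M) + (E[M])² = 0.25 + 4 = 4.25

4.25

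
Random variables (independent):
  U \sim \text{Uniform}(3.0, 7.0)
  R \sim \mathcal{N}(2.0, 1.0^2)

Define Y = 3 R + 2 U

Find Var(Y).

For independent RVs: Var(aX + bY) = a²Var(X) + b²Var(Y)
Var(U) = 1.3333333
Var(R) = 1
Var(Y) = 2²*1.3333333 + 3²*1
= 4*1.3333333 + 9*1 = 14.333333

14.333333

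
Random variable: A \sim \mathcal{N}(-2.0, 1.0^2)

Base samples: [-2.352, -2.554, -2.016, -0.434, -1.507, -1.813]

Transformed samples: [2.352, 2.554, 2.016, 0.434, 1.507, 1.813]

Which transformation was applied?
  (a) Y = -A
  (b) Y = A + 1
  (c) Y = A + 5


Checking option (a) Y = -A:
  A = -2.352 -> Y = 2.352 ✓
  A = -2.554 -> Y = 2.554 ✓
  A = -2.016 -> Y = 2.016 ✓
All samples match this transformation.

(a) -A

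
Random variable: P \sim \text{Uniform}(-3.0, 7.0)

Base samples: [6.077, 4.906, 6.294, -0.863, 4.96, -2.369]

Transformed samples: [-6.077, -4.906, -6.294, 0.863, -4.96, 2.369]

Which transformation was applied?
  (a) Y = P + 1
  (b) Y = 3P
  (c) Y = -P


Checking option (c) Y = -P:
  P = 6.077 -> Y = -6.077 ✓
  P = 4.906 -> Y = -4.906 ✓
  P = 6.294 -> Y = -6.294 ✓
All samples match this transformation.

(c) -P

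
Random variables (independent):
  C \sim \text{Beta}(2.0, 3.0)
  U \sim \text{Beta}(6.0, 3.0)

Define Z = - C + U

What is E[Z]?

E[Z] = -1*E[C] + 1*E[U]
E[C] = 0.4
E[U] = 0.66666667
E[Z] = -1*0.4 + 1*0.66666667 = 0.26666667

0.26666667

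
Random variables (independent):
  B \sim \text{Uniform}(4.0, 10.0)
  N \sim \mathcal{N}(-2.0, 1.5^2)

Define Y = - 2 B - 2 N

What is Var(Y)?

For independent RVs: Var(aX + bY) = a²Var(X) + b²Var(Y)
Var(B) = 3
Var(N) = 2.25
Var(Y) = (-2)²*3 + (-2)²*2.25
= 4*3 + 4*2.25 = 21

21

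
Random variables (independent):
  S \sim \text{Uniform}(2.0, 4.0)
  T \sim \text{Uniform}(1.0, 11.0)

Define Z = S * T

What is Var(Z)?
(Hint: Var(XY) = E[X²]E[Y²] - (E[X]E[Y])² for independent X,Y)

Var(XY) = E[X²]E[Y²] - (E[X]E[Y])²
E[S] = 3, Var(S) = 0.33333333
E[T] = 6, Var(T) = 8.3333333
E[S²] = 0.33333333 + 3² = 9.3333333
E[T²] = 8.3333333 + 6² = 44.333333
Var(Z) = 9.3333333*44.333333 - (3*6)²
= 413.77778 - 324 = 89.777778

89.777778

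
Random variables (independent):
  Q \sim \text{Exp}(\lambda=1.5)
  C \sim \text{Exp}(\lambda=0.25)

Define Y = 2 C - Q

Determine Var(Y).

For independent RVs: Var(aX + bY) = a²Var(X) + b²Var(Y)
Var(Q) = 0.44444444
Var(C) = 16
Var(Y) = (-1)²*0.44444444 + 2²*16
= 1*0.44444444 + 4*16 = 64.444444

64.444444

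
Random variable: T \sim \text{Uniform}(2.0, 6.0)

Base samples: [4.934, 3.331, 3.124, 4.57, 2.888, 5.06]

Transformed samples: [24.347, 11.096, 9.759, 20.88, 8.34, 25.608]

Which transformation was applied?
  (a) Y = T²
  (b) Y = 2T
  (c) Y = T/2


Checking option (a) Y = T²:
  T = 4.934 -> Y = 24.347 ✓
  T = 3.331 -> Y = 11.096 ✓
  T = 3.124 -> Y = 9.759 ✓
All samples match this transformation.

(a) T²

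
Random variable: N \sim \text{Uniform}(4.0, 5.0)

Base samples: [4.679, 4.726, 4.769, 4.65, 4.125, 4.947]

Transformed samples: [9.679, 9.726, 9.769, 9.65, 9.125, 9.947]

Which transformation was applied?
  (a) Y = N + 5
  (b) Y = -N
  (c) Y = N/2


Checking option (a) Y = N + 5:
  N = 4.679 -> Y = 9.679 ✓
  N = 4.726 -> Y = 9.726 ✓
  N = 4.769 -> Y = 9.769 ✓
All samples match this transformation.

(a) N + 5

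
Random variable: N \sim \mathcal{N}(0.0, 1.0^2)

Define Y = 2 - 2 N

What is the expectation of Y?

For Y = -2N + 2:
E[Y] = -2 * E[N] + 2
E[N] = 0.0 = 0
E[Y] = -2 * 0 + 2 = 2

2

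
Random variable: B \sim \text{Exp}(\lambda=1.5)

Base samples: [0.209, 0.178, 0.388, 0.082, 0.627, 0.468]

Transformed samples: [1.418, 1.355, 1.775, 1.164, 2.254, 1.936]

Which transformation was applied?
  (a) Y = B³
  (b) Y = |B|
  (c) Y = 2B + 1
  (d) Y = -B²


Checking option (c) Y = 2B + 1:
  B = 0.209 -> Y = 1.418 ✓
  B = 0.178 -> Y = 1.355 ✓
  B = 0.388 -> Y = 1.775 ✓
All samples match this transformation.

(c) 2B + 1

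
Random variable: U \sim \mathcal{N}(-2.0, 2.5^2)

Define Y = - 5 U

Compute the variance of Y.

For Y = aU + b: Var(Y) = a² * Var(U)
Var(U) = 2.5^2 = 6.25
Var(Y) = (-5)² * 6.25 = 25 * 6.25 = 156.25

156.25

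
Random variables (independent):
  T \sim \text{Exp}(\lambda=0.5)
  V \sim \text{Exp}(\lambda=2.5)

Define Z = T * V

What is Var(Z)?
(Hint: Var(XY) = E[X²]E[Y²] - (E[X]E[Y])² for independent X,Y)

Var(XY) = E[X²]E[Y²] - (E[X]E[Y])²
E[T] = 2, Var(T) = 4
E[V] = 0.4, Var(V) = 0.16
E[T²] = 4 + 2² = 8
E[V²] = 0.16 + 0.4² = 0.32
Var(Z) = 8*0.32 - (2*0.4)²
= 2.56 - 0.64 = 1.92

1.92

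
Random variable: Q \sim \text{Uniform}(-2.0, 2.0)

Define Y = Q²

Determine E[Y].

Using E[X²] = Var(X) + (E[X])²:
E[Q] = 0
Var(Q) = (2 + 2)^2/12 = 1.3333333
E[Q²] = 1.3333333 + 0² = 1.3333333 + 0 = 1.3333333

1.3333333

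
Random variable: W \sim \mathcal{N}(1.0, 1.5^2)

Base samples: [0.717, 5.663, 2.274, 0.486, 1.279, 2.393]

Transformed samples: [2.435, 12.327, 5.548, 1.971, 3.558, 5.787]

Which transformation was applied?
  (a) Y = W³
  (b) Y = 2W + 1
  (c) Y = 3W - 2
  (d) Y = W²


Checking option (b) Y = 2W + 1:
  W = 0.717 -> Y = 2.435 ✓
  W = 5.663 -> Y = 12.327 ✓
  W = 2.274 -> Y = 5.548 ✓
All samples match this transformation.

(b) 2W + 1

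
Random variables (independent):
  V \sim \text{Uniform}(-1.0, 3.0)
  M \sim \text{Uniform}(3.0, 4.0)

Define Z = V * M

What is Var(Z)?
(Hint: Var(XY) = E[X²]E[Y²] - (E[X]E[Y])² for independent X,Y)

Var(XY) = E[X²]E[Y²] - (E[X]E[Y])²
E[V] = 1, Var(V) = 1.3333333
E[M] = 3.5, Var(M) = 0.083333333
E[V²] = 1.3333333 + 1² = 2.3333333
E[M²] = 0.083333333 + 3.5² = 12.333333
Var(Z) = 2.3333333*12.333333 - (1*3.5)²
= 28.777778 - 12.25 = 16.527778

16.527778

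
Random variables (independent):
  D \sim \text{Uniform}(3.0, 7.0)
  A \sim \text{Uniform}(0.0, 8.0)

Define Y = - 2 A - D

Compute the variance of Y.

For independent RVs: Var(aX + bY) = a²Var(X) + b²Var(Y)
Var(D) = 1.3333333
Var(A) = 5.3333333
Var(Y) = (-1)²*1.3333333 + (-2)²*5.3333333
= 1*1.3333333 + 4*5.3333333 = 22.666667

22.666667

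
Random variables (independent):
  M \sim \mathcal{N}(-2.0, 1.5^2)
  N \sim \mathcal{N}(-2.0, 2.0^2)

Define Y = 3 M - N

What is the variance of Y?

For independent RVs: Var(aX + bY) = a²Var(X) + b²Var(Y)
Var(M) = 2.25
Var(N) = 4
Var(Y) = 3²*2.25 + (-1)²*4
= 9*2.25 + 1*4 = 24.25

24.25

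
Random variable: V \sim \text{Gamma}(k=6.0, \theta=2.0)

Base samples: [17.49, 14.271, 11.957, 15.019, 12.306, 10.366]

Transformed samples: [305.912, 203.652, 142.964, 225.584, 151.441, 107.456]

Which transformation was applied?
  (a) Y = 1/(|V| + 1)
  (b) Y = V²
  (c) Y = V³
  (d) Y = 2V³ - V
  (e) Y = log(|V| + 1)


Checking option (b) Y = V²:
  V = 17.49 -> Y = 305.912 ✓
  V = 14.271 -> Y = 203.652 ✓
  V = 11.957 -> Y = 142.964 ✓
All samples match this transformation.

(b) V²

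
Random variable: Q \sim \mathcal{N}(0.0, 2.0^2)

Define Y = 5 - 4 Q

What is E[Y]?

For Y = -4Q + 5:
E[Y] = -4 * E[Q] + 5
E[Q] = 0.0 = 0
E[Y] = -4 * 0 + 5 = 5

5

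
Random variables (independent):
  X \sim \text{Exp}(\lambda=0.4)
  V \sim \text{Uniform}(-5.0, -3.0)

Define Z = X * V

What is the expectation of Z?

For independent RVs: E[XY] = E[X]*E[Y]
E[X] = 2.5
E[V] = -4
E[Z] = 2.5 * (-4) = -10

-10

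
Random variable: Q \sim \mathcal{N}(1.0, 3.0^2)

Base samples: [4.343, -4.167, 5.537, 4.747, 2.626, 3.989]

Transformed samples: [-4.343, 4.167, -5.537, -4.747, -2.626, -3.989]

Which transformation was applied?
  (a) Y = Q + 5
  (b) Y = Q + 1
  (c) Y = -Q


Checking option (c) Y = -Q:
  Q = 4.343 -> Y = -4.343 ✓
  Q = -4.167 -> Y = 4.167 ✓
  Q = 5.537 -> Y = -5.537 ✓
All samples match this transformation.

(c) -Q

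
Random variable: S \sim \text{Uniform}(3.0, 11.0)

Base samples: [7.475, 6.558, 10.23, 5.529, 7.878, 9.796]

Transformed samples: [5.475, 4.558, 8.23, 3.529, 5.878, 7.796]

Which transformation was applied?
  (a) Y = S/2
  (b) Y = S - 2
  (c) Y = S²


Checking option (b) Y = S - 2:
  S = 7.475 -> Y = 5.475 ✓
  S = 6.558 -> Y = 4.558 ✓
  S = 10.23 -> Y = 8.23 ✓
All samples match this transformation.

(b) S - 2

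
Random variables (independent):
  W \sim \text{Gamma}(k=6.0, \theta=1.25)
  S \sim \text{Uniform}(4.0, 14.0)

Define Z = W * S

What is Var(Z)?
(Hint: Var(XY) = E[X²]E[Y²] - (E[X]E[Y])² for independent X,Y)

Var(XY) = E[X²]E[Y²] - (E[X]E[Y])²
E[W] = 7.5, Var(W) = 9.375
E[S] = 9, Var(S) = 8.3333333
E[W²] = 9.375 + 7.5² = 65.625
E[S²] = 8.3333333 + 9² = 89.333333
Var(Z) = 65.625*89.333333 - (7.5*9)²
= 5862.5 - 4556.25 = 1306.25

1306.25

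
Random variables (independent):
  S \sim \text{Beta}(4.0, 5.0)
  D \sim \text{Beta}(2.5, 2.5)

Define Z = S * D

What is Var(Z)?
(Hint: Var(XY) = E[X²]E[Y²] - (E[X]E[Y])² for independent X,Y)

Var(XY) = E[X²]E[Y²] - (E[X]E[Y])²
E[S] = 0.44444444, Var(S) = 0.024691358
E[D] = 0.5, Var(D) = 0.041666667
E[S²] = 0.024691358 + 0.44444444² = 0.22222222
E[D²] = 0.041666667 + 0.5² = 0.29166667
Var(Z) = 0.22222222*0.29166667 - (0.44444444*0.5)²
= 0.064814815 - 0.049382716 = 0.015432099

0.015432099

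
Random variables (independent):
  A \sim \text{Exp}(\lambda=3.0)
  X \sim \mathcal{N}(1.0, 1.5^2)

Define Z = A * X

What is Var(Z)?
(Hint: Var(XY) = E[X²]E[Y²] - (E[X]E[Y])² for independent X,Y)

Var(XY) = E[X²]E[Y²] - (E[X]E[Y])²
E[A] = 0.33333333, Var(A) = 0.11111111
E[X] = 1, Var(X) = 2.25
E[A²] = 0.11111111 + 0.33333333² = 0.22222222
E[X²] = 2.25 + 1² = 3.25
Var(Z) = 0.22222222*3.25 - (0.33333333*1)²
= 0.72222222 - 0.11111111 = 0.61111111

0.61111111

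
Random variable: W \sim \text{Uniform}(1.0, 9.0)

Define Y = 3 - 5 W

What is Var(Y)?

For Y = aW + b: Var(Y) = a² * Var(W)
Var(W) = (9 - 1)^2/12 = 5.3333333
Var(Y) = (-5)² * 5.3333333 = 25 * 5.3333333 = 133.33333

133.33333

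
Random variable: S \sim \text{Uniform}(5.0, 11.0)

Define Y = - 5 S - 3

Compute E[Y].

For Y = -5S - 3:
E[Y] = -5 * E[S] - 3
E[S] = (5 + 11)/2 = 8
E[Y] = -5 * 8 - 3 = -43

-43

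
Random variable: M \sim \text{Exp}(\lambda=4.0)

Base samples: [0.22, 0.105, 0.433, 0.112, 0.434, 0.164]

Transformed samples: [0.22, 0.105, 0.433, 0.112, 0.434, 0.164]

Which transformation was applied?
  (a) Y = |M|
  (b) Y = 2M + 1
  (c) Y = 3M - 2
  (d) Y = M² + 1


Checking option (a) Y = |M|:
  M = 0.22 -> Y = 0.22 ✓
  M = 0.105 -> Y = 0.105 ✓
  M = 0.433 -> Y = 0.433 ✓
All samples match this transformation.

(a) |M|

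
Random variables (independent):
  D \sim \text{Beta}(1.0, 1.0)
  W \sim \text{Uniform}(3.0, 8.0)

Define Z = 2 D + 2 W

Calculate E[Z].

E[Z] = 2*E[D] + 2*E[W]
E[D] = 0.5
E[W] = 5.5
E[Z] = 2*0.5 + 2*5.5 = 12

12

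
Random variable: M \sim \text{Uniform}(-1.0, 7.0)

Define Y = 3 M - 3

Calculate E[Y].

For Y = 3M - 3:
E[Y] = 3 * E[M] - 3
E[M] = (-1 + 7)/2 = 3
E[Y] = 3 * 3 - 3 = 6

6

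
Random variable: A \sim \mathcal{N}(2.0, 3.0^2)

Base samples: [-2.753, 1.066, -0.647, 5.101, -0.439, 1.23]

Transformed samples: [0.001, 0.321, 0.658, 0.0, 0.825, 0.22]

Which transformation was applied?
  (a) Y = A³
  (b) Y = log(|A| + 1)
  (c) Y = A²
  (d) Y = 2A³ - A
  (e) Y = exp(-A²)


Checking option (e) Y = exp(-A²):
  A = -2.753 -> Y = 0.001 ✓
  A = 1.066 -> Y = 0.321 ✓
  A = -0.647 -> Y = 0.658 ✓
All samples match this transformation.

(e) exp(-A²)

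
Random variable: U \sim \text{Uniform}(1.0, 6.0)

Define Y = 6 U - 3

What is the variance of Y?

For Y = aU + b: Var(Y) = a² * Var(U)
Var(U) = (6 - 1)^2/12 = 2.0833333
Var(Y) = 6² * 2.0833333 = 36 * 2.0833333 = 75

75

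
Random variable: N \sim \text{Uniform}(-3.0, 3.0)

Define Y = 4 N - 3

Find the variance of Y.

For Y = aN + b: Var(Y) = a² * Var(N)
Var(N) = (3 + 3)^2/12 = 3
Var(Y) = 4² * 3 = 16 * 3 = 48

48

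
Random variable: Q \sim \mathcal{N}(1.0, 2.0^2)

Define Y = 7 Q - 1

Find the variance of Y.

For Y = aQ + b: Var(Y) = a² * Var(Q)
Var(Q) = 2.0^2 = 4
Var(Y) = 7² * 4 = 49 * 4 = 196

196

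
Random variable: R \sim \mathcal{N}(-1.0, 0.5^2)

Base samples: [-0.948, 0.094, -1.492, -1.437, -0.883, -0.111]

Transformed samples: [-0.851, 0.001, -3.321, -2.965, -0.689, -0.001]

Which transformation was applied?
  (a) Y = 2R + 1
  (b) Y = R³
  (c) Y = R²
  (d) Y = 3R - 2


Checking option (b) Y = R³:
  R = -0.948 -> Y = -0.851 ✓
  R = 0.094 -> Y = 0.001 ✓
  R = -1.492 -> Y = -3.321 ✓
All samples match this transformation.

(b) R³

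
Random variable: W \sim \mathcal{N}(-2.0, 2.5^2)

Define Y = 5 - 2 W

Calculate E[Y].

For Y = -2W + 5:
E[Y] = -2 * E[W] + 5
E[W] = -2.0 = -2
E[Y] = -2 * (-2) + 5 = 9

9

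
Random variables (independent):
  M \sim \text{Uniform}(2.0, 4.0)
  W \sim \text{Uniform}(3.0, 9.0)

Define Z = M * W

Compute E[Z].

For independent RVs: E[XY] = E[X]*E[Y]
E[M] = 3
E[W] = 6
E[Z] = 3 * 6 = 18

18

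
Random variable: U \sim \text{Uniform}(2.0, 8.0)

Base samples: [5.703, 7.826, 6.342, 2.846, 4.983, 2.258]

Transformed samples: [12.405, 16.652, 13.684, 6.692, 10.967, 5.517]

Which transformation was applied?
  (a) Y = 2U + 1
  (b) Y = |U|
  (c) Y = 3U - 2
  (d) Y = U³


Checking option (a) Y = 2U + 1:
  U = 5.703 -> Y = 12.405 ✓
  U = 7.826 -> Y = 16.652 ✓
  U = 6.342 -> Y = 13.684 ✓
All samples match this transformation.

(a) 2U + 1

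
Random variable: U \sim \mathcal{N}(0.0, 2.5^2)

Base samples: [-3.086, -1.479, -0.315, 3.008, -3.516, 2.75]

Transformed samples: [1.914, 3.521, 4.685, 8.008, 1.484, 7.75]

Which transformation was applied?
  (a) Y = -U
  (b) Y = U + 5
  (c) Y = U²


Checking option (b) Y = U + 5:
  U = -3.086 -> Y = 1.914 ✓
  U = -1.479 -> Y = 3.521 ✓
  U = -0.315 -> Y = 4.685 ✓
All samples match this transformation.

(b) U + 5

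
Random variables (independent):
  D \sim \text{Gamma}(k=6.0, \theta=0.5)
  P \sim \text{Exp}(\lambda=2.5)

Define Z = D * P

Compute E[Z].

For independent RVs: E[XY] = E[X]*E[Y]
E[D] = 3
E[P] = 0.4
E[Z] = 3 * 0.4 = 1.2

1.2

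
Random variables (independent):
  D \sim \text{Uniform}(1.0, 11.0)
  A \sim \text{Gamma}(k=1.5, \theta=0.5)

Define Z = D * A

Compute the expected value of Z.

For independent RVs: E[XY] = E[X]*E[Y]
E[D] = 6
E[A] = 0.75
E[Z] = 6 * 0.75 = 4.5

4.5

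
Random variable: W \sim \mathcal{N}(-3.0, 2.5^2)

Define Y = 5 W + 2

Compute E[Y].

For Y = 5W + 2:
E[Y] = 5 * E[W] + 2
E[W] = -3.0 = -3
E[Y] = 5 * (-3) + 2 = -13

-13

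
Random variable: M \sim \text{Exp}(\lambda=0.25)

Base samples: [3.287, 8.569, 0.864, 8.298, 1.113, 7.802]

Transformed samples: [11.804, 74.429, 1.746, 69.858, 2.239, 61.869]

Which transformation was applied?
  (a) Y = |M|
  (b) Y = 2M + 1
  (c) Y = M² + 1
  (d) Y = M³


Checking option (c) Y = M² + 1:
  M = 3.287 -> Y = 11.804 ✓
  M = 8.569 -> Y = 74.429 ✓
  M = 0.864 -> Y = 1.746 ✓
All samples match this transformation.

(c) M² + 1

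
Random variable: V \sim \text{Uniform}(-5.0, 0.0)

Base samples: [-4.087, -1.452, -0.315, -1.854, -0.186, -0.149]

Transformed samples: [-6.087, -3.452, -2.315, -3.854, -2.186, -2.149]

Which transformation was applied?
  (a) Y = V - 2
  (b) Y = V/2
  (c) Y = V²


Checking option (a) Y = V - 2:
  V = -4.087 -> Y = -6.087 ✓
  V = -1.452 -> Y = -3.452 ✓
  V = -0.315 -> Y = -2.315 ✓
All samples match this transformation.

(a) V - 2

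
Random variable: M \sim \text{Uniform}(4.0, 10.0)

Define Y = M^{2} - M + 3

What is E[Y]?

E[Y] = 1*E[M²] - 1*E[M] + 3
E[M] = 7
E[M²] = Var(M) + (E[M])² = 3 + 49 = 52
E[Y] = 1*52 - 1*7 + 3 = 48

48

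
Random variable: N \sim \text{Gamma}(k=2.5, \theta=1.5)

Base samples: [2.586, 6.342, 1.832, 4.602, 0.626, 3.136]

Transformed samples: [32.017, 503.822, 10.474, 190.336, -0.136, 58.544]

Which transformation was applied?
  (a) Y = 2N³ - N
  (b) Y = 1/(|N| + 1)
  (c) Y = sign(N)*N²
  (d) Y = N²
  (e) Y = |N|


Checking option (a) Y = 2N³ - N:
  N = 2.586 -> Y = 32.017 ✓
  N = 6.342 -> Y = 503.822 ✓
  N = 1.832 -> Y = 10.474 ✓
All samples match this transformation.

(a) 2N³ - N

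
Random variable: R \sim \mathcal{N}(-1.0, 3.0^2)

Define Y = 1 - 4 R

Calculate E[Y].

For Y = -4R + 1:
E[Y] = -4 * E[R] + 1
E[R] = -1.0 = -1
E[Y] = -4 * (-1) + 1 = 5

5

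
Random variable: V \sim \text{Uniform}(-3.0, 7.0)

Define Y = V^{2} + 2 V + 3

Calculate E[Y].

E[Y] = 1*E[V²] + 2*E[V] + 3
E[V] = 2
E[V²] = Var(V) + (E[V])² = 8.3333333 + 4 = 12.333333
E[Y] = 1*12.333333 + 2*2 + 3 = 19.333333

19.333333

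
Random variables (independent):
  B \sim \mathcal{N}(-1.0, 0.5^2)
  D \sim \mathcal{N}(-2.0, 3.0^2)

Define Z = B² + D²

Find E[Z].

E[Z] = E[B²] + E[D²]
E[B²] = Var(B) + E[B]² = 0.25 + 1 = 1.25
E[D²] = Var(D) + E[D]² = 9 + 4 = 13
E[Z] = 1.25 + 13 = 14.25

14.25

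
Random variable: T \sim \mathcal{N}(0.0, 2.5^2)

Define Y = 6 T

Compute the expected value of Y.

For Y = 6T:
E[Y] = 6 * E[T]
E[T] = 0.0 = 0
E[Y] = 6 * 0 = 0

0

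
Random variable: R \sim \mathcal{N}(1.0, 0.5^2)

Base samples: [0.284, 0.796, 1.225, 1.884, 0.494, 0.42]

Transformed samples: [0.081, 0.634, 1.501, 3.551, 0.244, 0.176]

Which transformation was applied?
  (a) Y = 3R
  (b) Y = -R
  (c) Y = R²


Checking option (c) Y = R²:
  R = 0.284 -> Y = 0.081 ✓
  R = 0.796 -> Y = 0.634 ✓
  R = 1.225 -> Y = 1.501 ✓
All samples match this transformation.

(c) R²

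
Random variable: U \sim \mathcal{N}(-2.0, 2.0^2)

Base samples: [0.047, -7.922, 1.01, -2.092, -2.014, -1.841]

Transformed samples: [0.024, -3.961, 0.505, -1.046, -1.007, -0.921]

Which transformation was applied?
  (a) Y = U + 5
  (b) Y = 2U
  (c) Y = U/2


Checking option (c) Y = U/2:
  U = 0.047 -> Y = 0.024 ✓
  U = -7.922 -> Y = -3.961 ✓
  U = 1.01 -> Y = 0.505 ✓
All samples match this transformation.

(c) U/2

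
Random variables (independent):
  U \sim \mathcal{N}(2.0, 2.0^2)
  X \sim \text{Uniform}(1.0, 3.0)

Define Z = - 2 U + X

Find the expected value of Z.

E[Z] = -2*E[U] + 1*E[X]
E[U] = 2
E[X] = 2
E[Z] = -2*2 + 1*2 = -2

-2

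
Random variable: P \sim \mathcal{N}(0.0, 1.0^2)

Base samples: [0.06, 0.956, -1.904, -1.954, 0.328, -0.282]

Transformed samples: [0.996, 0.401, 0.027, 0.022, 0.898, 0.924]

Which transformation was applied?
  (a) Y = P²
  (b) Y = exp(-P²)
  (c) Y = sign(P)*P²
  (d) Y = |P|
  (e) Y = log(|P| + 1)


Checking option (b) Y = exp(-P²):
  P = 0.06 -> Y = 0.996 ✓
  P = 0.956 -> Y = 0.401 ✓
  P = -1.904 -> Y = 0.027 ✓
All samples match this transformation.

(b) exp(-P²)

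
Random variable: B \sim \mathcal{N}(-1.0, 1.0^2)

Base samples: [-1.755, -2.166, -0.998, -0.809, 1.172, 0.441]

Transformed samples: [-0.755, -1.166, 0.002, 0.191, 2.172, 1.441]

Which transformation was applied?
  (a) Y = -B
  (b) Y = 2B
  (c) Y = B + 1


Checking option (c) Y = B + 1:
  B = -1.755 -> Y = -0.755 ✓
  B = -2.166 -> Y = -1.166 ✓
  B = -0.998 -> Y = 0.002 ✓
All samples match this transformation.

(c) B + 1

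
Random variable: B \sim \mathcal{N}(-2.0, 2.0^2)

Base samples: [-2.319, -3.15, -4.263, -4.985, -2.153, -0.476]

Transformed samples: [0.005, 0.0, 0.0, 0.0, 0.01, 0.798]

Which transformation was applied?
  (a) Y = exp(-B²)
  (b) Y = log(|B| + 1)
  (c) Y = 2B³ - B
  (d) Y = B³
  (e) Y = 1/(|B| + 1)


Checking option (a) Y = exp(-B²):
  B = -2.319 -> Y = 0.005 ✓
  B = -3.15 -> Y = 0.0 ✓
  B = -4.263 -> Y = 0.0 ✓
All samples match this transformation.

(a) exp(-B²)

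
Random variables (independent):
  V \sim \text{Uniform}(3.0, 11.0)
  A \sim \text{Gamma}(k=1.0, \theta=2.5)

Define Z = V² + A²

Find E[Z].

E[Z] = E[V²] + E[A²]
E[V²] = Var(V) + E[V]² = 5.3333333 + 49 = 54.333333
E[A²] = Var(A) + E[A]² = 6.25 + 6.25 = 12.5
E[Z] = 54.333333 + 12.5 = 66.833333

66.833333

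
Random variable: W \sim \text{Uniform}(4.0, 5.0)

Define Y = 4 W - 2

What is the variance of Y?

For Y = aW + b: Var(Y) = a² * Var(W)
Var(W) = (5 - 4)^2/12 = 0.083333333
Var(Y) = 4² * 0.083333333 = 16 * 0.083333333 = 1.3333333

1.3333333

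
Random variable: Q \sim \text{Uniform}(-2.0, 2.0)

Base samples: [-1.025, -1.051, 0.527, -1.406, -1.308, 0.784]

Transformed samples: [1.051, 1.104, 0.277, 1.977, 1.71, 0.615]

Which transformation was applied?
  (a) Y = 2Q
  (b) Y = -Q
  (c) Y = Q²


Checking option (c) Y = Q²:
  Q = -1.025 -> Y = 1.051 ✓
  Q = -1.051 -> Y = 1.104 ✓
  Q = 0.527 -> Y = 0.277 ✓
All samples match this transformation.

(c) Q²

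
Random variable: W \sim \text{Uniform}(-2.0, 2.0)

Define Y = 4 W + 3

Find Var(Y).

For Y = aW + b: Var(Y) = a² * Var(W)
Var(W) = (2 + 2)^2/12 = 1.3333333
Var(Y) = 4² * 1.3333333 = 16 * 1.3333333 = 21.333333

21.333333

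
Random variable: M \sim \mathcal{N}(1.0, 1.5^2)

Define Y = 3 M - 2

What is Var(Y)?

For Y = aM + b: Var(Y) = a² * Var(M)
Var(M) = 1.5^2 = 2.25
Var(Y) = 3² * 2.25 = 9 * 2.25 = 20.25

20.25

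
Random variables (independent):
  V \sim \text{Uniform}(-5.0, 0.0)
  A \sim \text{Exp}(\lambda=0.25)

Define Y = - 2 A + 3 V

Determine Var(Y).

For independent RVs: Var(aX + bY) = a²Var(X) + b²Var(Y)
Var(V) = 2.0833333
Var(A) = 16
Var(Y) = 3²*2.0833333 + (-2)²*16
= 9*2.0833333 + 4*16 = 82.75

82.75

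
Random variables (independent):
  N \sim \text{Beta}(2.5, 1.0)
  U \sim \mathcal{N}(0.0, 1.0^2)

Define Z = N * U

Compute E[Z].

For independent RVs: E[XY] = E[X]*E[Y]
E[N] = 0.71428571
E[U] = 0
E[Z] = 0.71428571 * 0 = 0

0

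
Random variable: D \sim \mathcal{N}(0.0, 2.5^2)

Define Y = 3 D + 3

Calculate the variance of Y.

For Y = aD + b: Var(Y) = a² * Var(D)
Var(D) = 2.5^2 = 6.25
Var(Y) = 3² * 6.25 = 9 * 6.25 = 56.25

56.25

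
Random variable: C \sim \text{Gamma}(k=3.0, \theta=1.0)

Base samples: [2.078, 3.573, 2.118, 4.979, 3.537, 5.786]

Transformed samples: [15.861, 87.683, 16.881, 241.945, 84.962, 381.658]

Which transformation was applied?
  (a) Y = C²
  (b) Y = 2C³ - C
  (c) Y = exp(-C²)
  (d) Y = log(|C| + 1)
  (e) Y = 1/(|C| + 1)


Checking option (b) Y = 2C³ - C:
  C = 2.078 -> Y = 15.861 ✓
  C = 3.573 -> Y = 87.683 ✓
  C = 2.118 -> Y = 16.881 ✓
All samples match this transformation.

(b) 2C³ - C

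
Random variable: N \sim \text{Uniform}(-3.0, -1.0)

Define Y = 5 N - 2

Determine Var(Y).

For Y = aN + b: Var(Y) = a² * Var(N)
Var(N) = (-1 + 3)^2/12 = 0.33333333
Var(Y) = 5² * 0.33333333 = 25 * 0.33333333 = 8.3333333

8.3333333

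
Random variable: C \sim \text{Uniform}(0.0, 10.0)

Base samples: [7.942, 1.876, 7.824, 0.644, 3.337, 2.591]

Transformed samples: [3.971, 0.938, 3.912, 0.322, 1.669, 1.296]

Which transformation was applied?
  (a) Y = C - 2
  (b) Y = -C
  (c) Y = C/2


Checking option (c) Y = C/2:
  C = 7.942 -> Y = 3.971 ✓
  C = 1.876 -> Y = 0.938 ✓
  C = 7.824 -> Y = 3.912 ✓
All samples match this transformation.

(c) C/2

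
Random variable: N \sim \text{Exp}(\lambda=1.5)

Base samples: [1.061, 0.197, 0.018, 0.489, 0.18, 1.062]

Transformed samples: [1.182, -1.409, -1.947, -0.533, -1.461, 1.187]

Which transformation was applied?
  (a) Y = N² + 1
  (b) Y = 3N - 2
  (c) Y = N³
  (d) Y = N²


Checking option (b) Y = 3N - 2:
  N = 1.061 -> Y = 1.182 ✓
  N = 0.197 -> Y = -1.409 ✓
  N = 0.018 -> Y = -1.947 ✓
All samples match this transformation.

(b) 3N - 2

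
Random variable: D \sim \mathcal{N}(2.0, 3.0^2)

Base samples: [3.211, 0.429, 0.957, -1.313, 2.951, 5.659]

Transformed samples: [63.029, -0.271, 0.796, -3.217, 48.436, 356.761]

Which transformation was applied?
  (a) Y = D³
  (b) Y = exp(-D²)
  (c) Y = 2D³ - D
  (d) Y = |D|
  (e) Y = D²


Checking option (c) Y = 2D³ - D:
  D = 3.211 -> Y = 63.029 ✓
  D = 0.429 -> Y = -0.271 ✓
  D = 0.957 -> Y = 0.796 ✓
All samples match this transformation.

(c) 2D³ - D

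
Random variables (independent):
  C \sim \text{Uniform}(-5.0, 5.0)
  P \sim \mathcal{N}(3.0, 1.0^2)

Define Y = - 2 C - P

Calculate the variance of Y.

For independent RVs: Var(aX + bY) = a²Var(X) + b²Var(Y)
Var(C) = 8.3333333
Var(P) = 1
Var(Y) = (-2)²*8.3333333 + (-1)²*1
= 4*8.3333333 + 1*1 = 34.333333

34.333333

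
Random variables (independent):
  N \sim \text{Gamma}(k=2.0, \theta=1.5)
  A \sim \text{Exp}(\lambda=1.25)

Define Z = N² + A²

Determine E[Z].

E[Z] = E[N²] + E[A²]
E[N²] = Var(N) + E[N]² = 4.5 + 9 = 13.5
E[A²] = Var(A) + E[A]² = 0.64 + 0.64 = 1.28
E[Z] = 13.5 + 1.28 = 14.78

14.78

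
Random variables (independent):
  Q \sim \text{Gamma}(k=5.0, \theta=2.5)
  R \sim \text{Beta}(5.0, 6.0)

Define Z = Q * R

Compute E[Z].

For independent RVs: E[XY] = E[X]*E[Y]
E[Q] = 12.5
E[R] = 0.45454545
E[Z] = 12.5 * 0.45454545 = 5.6818182

5.6818182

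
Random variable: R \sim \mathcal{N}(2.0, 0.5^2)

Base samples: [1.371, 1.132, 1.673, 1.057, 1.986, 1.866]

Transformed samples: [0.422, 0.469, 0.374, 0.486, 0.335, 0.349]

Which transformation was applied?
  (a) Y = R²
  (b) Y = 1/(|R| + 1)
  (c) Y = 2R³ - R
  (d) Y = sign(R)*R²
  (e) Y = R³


Checking option (b) Y = 1/(|R| + 1):
  R = 1.371 -> Y = 0.422 ✓
  R = 1.132 -> Y = 0.469 ✓
  R = 1.673 -> Y = 0.374 ✓
All samples match this transformation.

(b) 1/(|R| + 1)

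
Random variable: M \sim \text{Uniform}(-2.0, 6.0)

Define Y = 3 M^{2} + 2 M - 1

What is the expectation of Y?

E[Y] = 3*E[M²] + 2*E[M] - 1
E[M] = 2
E[M²] = Var(M) + (E[M])² = 5.3333333 + 4 = 9.3333333
E[Y] = 3*9.3333333 + 2*2 - 1 = 31

31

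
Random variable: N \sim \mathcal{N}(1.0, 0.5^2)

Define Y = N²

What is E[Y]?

E[N²] = Var(N) + (E[N])² = 0.25 + 1 = 1.25

1.25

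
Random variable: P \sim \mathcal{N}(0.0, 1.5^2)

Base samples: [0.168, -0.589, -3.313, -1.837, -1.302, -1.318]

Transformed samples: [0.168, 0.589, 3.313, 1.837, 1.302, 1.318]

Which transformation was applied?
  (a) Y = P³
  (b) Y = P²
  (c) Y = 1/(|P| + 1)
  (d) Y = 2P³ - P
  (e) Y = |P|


Checking option (e) Y = |P|:
  P = 0.168 -> Y = 0.168 ✓
  P = -0.589 -> Y = 0.589 ✓
  P = -3.313 -> Y = 3.313 ✓
All samples match this transformation.

(e) |P|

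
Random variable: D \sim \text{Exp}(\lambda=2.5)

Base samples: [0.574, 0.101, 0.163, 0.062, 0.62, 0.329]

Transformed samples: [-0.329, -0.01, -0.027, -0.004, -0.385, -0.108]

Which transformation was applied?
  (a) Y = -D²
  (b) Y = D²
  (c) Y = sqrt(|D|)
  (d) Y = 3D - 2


Checking option (a) Y = -D²:
  D = 0.574 -> Y = -0.329 ✓
  D = 0.101 -> Y = -0.01 ✓
  D = 0.163 -> Y = -0.027 ✓
All samples match this transformation.

(a) -D²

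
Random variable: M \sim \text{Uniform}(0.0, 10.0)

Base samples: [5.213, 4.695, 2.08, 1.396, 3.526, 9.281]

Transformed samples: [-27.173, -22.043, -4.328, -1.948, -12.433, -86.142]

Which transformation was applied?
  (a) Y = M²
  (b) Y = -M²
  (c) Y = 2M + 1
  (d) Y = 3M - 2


Checking option (b) Y = -M²:
  M = 5.213 -> Y = -27.173 ✓
  M = 4.695 -> Y = -22.043 ✓
  M = 2.08 -> Y = -4.328 ✓
All samples match this transformation.

(b) -M²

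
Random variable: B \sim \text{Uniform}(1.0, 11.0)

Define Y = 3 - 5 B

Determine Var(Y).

For Y = aB + b: Var(Y) = a² * Var(B)
Var(B) = (11 - 1)^2/12 = 8.3333333
Var(Y) = (-5)² * 8.3333333 = 25 * 8.3333333 = 208.33333

208.33333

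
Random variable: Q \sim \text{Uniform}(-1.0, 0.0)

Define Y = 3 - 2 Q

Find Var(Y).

For Y = aQ + b: Var(Y) = a² * Var(Q)
Var(Q) = (0 + 1)^2/12 = 0.083333333
Var(Y) = (-2)² * 0.083333333 = 4 * 0.083333333 = 0.33333333

0.33333333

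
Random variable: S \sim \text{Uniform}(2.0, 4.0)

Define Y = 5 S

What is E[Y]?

For Y = 5S:
E[Y] = 5 * E[S]
E[S] = (2 + 4)/2 = 3
E[Y] = 5 * 3 = 15

15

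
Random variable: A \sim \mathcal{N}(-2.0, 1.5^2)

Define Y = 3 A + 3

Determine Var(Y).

For Y = aA + b: Var(Y) = a² * Var(A)
Var(A) = 1.5^2 = 2.25
Var(Y) = 3² * 2.25 = 9 * 2.25 = 20.25

20.25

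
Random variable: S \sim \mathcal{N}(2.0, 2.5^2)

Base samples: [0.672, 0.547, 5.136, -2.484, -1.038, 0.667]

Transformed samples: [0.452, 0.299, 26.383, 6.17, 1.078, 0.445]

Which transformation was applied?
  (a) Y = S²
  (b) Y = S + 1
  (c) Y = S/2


Checking option (a) Y = S²:
  S = 0.672 -> Y = 0.452 ✓
  S = 0.547 -> Y = 0.299 ✓
  S = 5.136 -> Y = 26.383 ✓
All samples match this transformation.

(a) S²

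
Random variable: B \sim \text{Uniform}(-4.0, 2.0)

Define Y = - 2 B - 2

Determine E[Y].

For Y = -2B - 2:
E[Y] = -2 * E[B] - 2
E[B] = (-4 + 2)/2 = -1
E[Y] = -2 * (-1) - 2 = 0

0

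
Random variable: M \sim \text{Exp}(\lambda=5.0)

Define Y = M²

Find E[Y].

Using E[X²] = Var(X) + (E[X])²:
E[M] = 0.2
Var(M) = 1/5.0^2 = 0.04
E[M²] = 0.04 + 0.2² = 0.04 + 0.04 = 0.08

0.08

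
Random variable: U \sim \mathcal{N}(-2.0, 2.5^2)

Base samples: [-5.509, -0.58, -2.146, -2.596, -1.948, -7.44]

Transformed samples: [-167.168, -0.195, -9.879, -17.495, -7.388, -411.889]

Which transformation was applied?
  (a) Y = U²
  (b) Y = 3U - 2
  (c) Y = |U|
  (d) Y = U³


Checking option (d) Y = U³:
  U = -5.509 -> Y = -167.168 ✓
  U = -0.58 -> Y = -0.195 ✓
  U = -2.146 -> Y = -9.879 ✓
All samples match this transformation.

(d) U³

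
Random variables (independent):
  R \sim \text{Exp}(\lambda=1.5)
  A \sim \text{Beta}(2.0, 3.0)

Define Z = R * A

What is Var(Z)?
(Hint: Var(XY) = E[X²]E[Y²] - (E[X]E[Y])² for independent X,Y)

Var(XY) = E[X²]E[Y²] - (E[X]E[Y])²
E[R] = 0.66666667, Var(R) = 0.44444444
E[A] = 0.4, Var(A) = 0.04
E[R²] = 0.44444444 + 0.66666667² = 0.88888889
E[A²] = 0.04 + 0.4² = 0.2
Var(Z) = 0.88888889*0.2 - (0.66666667*0.4)²
= 0.17777778 - 0.071111111 = 0.10666667

0.10666667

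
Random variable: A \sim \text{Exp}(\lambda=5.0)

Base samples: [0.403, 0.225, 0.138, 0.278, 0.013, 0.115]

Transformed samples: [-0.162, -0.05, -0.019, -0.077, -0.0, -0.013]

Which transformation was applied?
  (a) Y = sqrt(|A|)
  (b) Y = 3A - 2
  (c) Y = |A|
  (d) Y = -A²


Checking option (d) Y = -A²:
  A = 0.403 -> Y = -0.162 ✓
  A = 0.225 -> Y = -0.05 ✓
  A = 0.138 -> Y = -0.019 ✓
All samples match this transformation.

(d) -A²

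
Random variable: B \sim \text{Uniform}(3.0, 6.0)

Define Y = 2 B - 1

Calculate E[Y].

For Y = 2B - 1:
E[Y] = 2 * E[B] - 1
E[B] = (3 + 6)/2 = 4.5
E[Y] = 2 * 4.5 - 1 = 8

8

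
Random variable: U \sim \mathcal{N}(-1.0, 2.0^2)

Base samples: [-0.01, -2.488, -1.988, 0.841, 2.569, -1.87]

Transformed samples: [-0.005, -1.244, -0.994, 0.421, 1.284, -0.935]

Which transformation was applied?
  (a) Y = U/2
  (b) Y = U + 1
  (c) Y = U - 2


Checking option (a) Y = U/2:
  U = -0.01 -> Y = -0.005 ✓
  U = -2.488 -> Y = -1.244 ✓
  U = -1.988 -> Y = -0.994 ✓
All samples match this transformation.

(a) U/2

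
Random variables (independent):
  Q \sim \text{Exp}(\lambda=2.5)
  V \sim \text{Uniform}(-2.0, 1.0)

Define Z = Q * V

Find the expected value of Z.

For independent RVs: E[XY] = E[X]*E[Y]
E[Q] = 0.4
E[V] = -0.5
E[Z] = 0.4 * (-0.5) = -0.2

-0.2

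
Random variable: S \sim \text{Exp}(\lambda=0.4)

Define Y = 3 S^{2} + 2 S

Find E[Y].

E[Y] = 3*E[S²] + 2*E[S]
E[S] = 2.5
E[S²] = Var(S) + (E[S])² = 6.25 + 6.25 = 12.5
E[Y] = 3*12.5 + 2*2.5 = 42.5

42.5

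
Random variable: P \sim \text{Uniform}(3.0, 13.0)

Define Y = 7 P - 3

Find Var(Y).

For Y = aP + b: Var(Y) = a² * Var(P)
Var(P) = (13 - 3)^2/12 = 8.3333333
Var(Y) = 7² * 8.3333333 = 49 * 8.3333333 = 408.33333

408.33333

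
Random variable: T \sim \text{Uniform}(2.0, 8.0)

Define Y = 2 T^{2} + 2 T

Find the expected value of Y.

E[Y] = 2*E[T²] + 2*E[T]
E[T] = 5
E[T²] = Var(T) + (E[T])² = 3 + 25 = 28
E[Y] = 2*28 + 2*5 = 66

66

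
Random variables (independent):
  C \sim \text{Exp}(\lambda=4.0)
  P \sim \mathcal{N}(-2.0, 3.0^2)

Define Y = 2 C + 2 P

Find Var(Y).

For independent RVs: Var(aX + bY) = a²Var(X) + b²Var(Y)
Var(C) = 0.0625
Var(P) = 9
Var(Y) = 2²*0.0625 + 2²*9
= 4*0.0625 + 4*9 = 36.25

36.25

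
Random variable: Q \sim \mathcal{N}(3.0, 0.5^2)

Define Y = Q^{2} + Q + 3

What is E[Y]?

E[Y] = 1*E[Q²] + 1*E[Q] + 3
E[Q] = 3
E[Q²] = Var(Q) + (E[Q])² = 0.25 + 9 = 9.25
E[Y] = 1*9.25 + 1*3 + 3 = 15.25

15.25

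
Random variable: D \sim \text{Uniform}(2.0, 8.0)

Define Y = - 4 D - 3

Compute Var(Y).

For Y = aD + b: Var(Y) = a² * Var(D)
Var(D) = (8 - 2)^2/12 = 3
Var(Y) = (-4)² * 3 = 16 * 3 = 48

48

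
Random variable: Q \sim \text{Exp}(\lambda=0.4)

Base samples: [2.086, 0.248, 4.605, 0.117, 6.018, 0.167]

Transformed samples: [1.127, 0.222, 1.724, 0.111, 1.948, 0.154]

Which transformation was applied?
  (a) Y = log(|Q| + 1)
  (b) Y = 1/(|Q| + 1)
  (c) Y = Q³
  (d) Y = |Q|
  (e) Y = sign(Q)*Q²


Checking option (a) Y = log(|Q| + 1):
  Q = 2.086 -> Y = 1.127 ✓
  Q = 0.248 -> Y = 0.222 ✓
  Q = 4.605 -> Y = 1.724 ✓
All samples match this transformation.

(a) log(|Q| + 1)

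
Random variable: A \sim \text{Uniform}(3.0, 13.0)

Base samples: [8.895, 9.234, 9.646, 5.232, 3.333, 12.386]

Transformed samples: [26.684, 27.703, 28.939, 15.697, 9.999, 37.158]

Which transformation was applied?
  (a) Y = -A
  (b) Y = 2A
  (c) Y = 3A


Checking option (c) Y = 3A:
  A = 8.895 -> Y = 26.684 ✓
  A = 9.234 -> Y = 27.703 ✓
  A = 9.646 -> Y = 28.939 ✓
All samples match this transformation.

(c) 3A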